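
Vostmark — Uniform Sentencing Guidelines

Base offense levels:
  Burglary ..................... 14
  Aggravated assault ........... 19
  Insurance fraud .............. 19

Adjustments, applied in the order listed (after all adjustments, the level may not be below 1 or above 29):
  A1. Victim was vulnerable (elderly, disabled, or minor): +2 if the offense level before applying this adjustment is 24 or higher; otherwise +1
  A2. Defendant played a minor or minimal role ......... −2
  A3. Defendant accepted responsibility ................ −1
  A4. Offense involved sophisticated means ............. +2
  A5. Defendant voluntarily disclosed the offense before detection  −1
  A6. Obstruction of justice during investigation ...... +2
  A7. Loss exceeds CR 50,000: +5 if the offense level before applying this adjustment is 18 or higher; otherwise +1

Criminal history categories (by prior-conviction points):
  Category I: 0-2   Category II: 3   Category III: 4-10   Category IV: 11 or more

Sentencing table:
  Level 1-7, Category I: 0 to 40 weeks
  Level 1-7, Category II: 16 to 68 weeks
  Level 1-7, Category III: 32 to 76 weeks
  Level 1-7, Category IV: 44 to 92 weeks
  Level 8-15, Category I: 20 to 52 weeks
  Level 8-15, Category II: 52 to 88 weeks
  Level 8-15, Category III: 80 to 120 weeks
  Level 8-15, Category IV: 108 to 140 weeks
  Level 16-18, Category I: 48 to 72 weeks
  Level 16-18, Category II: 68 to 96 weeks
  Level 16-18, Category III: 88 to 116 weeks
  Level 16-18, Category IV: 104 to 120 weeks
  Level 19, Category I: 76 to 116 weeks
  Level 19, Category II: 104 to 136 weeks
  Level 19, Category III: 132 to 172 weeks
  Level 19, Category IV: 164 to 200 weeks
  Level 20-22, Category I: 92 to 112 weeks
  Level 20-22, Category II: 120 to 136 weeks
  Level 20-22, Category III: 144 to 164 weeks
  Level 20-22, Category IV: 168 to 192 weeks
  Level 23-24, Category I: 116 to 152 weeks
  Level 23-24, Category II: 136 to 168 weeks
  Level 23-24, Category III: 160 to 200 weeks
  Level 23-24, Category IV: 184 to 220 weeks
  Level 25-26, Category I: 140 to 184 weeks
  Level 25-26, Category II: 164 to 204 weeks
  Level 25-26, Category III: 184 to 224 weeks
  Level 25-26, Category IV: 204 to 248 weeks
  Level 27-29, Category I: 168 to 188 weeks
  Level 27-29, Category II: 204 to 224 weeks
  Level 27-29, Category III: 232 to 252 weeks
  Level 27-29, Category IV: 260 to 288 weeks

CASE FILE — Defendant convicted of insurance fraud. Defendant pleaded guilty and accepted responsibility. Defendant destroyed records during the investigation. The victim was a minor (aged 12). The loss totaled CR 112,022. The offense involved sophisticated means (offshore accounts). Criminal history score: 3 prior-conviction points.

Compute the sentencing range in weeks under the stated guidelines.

204-224 weeks

Base offense level for insurance fraud: 19.
A1 applies (level before this adjustment is 19 < 24, so +1): 19 + 1 = 20.
A2 does not apply.
A3 applies: 20 − 1 = 19.
A4 applies: 19 + 2 = 21.
A6 applies: 21 + 2 = 23.
A7 applies (level before this adjustment is 23 ≥ 18, so +5): 23 + 5 = 28.
Final offense level: 28.
Criminal history: 3 prior points → Category II (3).
Level 28 falls in the 27-29 band.
Grid: Level 27-29 × Category II = 204-224 weeks.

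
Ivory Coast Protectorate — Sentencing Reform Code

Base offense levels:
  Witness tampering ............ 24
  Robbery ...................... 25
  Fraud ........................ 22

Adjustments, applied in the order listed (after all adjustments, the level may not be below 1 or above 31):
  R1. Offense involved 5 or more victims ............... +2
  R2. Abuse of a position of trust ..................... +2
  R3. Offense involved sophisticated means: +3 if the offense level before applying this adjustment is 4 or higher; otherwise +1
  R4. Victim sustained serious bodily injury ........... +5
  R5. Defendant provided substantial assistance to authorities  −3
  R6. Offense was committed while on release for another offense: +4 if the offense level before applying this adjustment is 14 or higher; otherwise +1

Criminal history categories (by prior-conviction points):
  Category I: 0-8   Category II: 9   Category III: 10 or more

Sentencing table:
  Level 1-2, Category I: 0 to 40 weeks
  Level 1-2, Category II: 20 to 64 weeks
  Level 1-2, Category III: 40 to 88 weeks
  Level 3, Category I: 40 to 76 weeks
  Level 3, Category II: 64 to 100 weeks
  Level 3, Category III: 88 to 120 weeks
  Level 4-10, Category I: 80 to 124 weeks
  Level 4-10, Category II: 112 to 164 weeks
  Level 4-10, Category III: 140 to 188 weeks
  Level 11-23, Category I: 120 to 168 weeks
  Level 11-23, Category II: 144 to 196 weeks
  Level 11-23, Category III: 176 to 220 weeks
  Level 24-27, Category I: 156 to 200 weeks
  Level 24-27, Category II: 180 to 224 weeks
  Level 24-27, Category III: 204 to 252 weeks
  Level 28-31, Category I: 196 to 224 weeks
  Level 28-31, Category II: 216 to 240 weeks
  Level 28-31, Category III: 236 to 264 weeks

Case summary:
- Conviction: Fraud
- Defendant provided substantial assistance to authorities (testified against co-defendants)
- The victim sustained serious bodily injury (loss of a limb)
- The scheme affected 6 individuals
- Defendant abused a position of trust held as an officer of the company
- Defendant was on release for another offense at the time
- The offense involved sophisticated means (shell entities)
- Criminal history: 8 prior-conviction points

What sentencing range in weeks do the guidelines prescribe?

196-224 weeks

Base offense level for fraud: 22.
R1 applies: 22 + 2 = 24.
R2 applies: 24 + 2 = 26.
R3 applies (level before this adjustment is 26 ≥ 4, so +3): 26 + 3 = 29.
R4 applies: 29 + 5 = 34.
R5 applies: 34 − 3 = 31.
R6 applies (level before this adjustment is 31 ≥ 14, so +4): 31 + 4 = 35.
Level 35 exceeds the maximum of 31; capped at 31.
Final offense level: 31.
Criminal history: 8 prior points → Category I (0-8).
Level 31 falls in the 28-31 band.
Grid: Level 28-31 × Category I = 196-224 weeks.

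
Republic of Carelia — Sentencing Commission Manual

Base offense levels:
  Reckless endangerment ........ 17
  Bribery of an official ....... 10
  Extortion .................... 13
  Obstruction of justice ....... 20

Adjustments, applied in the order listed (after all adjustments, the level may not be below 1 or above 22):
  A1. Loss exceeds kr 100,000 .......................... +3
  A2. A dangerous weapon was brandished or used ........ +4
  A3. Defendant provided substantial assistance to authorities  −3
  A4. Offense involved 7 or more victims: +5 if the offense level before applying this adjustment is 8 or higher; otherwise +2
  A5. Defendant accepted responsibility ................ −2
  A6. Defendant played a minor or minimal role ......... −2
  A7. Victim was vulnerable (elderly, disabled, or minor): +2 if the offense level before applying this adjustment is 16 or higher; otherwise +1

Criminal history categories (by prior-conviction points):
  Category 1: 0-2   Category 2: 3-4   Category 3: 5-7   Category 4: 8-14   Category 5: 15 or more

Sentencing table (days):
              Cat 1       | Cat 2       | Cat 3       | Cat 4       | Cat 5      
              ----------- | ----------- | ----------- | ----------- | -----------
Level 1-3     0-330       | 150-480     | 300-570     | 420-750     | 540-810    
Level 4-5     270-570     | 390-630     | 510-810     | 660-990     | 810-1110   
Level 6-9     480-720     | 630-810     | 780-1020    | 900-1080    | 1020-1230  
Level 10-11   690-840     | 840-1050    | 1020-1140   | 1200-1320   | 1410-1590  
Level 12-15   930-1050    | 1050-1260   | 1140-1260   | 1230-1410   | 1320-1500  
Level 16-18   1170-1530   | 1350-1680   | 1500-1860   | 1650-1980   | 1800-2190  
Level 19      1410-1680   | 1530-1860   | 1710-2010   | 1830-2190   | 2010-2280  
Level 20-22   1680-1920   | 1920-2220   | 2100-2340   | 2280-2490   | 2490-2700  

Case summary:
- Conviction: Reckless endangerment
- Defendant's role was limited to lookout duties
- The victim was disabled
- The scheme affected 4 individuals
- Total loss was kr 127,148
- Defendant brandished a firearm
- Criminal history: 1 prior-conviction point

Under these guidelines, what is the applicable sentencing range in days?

1680-1920 days

Base offense level for reckless endangerment: 17.
A1 applies: 17 + 3 = 20.
A2 applies: 20 + 4 = 24.
A3 does not apply.
A6 applies: 24 − 2 = 22.
A7 applies (level before this adjustment is 22 ≥ 16, so +2): 22 + 2 = 24.
Level 24 exceeds the maximum of 22; capped at 22.
Final offense level: 22.
Criminal history: 1 prior point → Category 1 (0-2).
Level 22 falls in the 20-22 band.
Grid: Level 20-22 × Category 1 = 1680-1920 days.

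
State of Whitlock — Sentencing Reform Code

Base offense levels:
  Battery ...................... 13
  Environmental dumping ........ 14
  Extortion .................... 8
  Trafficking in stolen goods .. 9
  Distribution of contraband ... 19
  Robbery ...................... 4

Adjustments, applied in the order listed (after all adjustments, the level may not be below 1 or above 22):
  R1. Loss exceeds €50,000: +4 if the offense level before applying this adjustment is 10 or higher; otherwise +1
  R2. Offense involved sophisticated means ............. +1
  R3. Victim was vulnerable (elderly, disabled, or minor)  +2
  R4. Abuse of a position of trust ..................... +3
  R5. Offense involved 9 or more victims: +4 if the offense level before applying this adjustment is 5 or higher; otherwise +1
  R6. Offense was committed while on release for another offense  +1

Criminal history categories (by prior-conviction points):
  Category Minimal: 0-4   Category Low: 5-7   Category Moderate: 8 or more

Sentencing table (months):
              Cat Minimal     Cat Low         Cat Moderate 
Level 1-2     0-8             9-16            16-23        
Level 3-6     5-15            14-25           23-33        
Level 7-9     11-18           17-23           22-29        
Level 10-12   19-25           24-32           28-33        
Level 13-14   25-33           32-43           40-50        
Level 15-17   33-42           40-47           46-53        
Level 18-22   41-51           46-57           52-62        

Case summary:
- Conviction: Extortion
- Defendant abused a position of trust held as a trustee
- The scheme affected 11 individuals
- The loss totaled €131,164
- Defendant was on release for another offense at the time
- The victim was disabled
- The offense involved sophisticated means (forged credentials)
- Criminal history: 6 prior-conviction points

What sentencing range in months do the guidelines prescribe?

Base offense level for extortion: 8.
R1 applies (level before this adjustment is 8 < 10, so +1): 8 + 1 = 9.
R2 applies: 9 + 1 = 10.
R3 applies: 10 + 2 = 12.
R4 applies: 12 + 3 = 15.
R5 applies (level before this adjustment is 15 ≥ 5, so +4): 15 + 4 = 19.
R6 applies: 19 + 1 = 20.
Final offense level: 20.
Criminal history: 6 prior points → Category Low (5-7).
Level 20 falls in the 18-22 band.
Grid: Level 18-22 × Category Low = 46-57 months.

46-57 months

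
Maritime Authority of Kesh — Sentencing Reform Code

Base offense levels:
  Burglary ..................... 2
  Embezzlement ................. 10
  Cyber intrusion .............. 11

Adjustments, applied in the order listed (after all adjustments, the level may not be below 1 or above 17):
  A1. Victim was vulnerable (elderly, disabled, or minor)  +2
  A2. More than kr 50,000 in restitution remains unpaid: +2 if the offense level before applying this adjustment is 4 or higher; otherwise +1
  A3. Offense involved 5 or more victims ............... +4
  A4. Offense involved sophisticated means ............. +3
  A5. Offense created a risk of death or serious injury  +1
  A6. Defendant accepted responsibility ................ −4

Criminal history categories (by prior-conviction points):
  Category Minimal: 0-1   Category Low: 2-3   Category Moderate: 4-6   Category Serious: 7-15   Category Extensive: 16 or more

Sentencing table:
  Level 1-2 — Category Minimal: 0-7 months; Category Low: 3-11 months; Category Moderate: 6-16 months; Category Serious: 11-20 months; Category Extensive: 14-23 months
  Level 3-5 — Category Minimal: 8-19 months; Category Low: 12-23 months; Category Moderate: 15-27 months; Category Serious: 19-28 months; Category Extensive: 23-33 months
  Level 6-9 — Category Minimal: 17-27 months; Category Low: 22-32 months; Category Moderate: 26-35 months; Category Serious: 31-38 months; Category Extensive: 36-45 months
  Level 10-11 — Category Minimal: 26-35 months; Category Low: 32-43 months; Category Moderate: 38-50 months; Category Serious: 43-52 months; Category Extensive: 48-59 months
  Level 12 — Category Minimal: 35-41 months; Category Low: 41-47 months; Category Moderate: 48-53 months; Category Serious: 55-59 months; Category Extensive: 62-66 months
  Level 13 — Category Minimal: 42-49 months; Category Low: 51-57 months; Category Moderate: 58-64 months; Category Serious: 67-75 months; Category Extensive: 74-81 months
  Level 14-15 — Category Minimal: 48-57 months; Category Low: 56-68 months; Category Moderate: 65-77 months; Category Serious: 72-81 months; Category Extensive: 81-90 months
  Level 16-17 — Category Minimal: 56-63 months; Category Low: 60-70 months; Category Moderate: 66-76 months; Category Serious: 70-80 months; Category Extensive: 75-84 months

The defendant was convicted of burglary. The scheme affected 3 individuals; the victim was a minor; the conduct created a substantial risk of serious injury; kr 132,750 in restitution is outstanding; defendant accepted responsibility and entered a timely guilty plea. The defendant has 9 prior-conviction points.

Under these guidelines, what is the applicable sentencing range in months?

19-28 months

Base offense level for burglary: 2.
A1 applies: 2 + 2 = 4.
A2 applies (level before this adjustment is 4 ≥ 4, so +2): 4 + 2 = 6.
A4 does not apply.
A5 applies: 6 + 1 = 7.
A6 applies: 7 − 4 = 3.
Final offense level: 3.
Criminal history: 9 prior points → Category Serious (7-15).
Level 3 falls in the 3-5 band.
Grid: Level 3-5 × Category Serious = 19-28 months.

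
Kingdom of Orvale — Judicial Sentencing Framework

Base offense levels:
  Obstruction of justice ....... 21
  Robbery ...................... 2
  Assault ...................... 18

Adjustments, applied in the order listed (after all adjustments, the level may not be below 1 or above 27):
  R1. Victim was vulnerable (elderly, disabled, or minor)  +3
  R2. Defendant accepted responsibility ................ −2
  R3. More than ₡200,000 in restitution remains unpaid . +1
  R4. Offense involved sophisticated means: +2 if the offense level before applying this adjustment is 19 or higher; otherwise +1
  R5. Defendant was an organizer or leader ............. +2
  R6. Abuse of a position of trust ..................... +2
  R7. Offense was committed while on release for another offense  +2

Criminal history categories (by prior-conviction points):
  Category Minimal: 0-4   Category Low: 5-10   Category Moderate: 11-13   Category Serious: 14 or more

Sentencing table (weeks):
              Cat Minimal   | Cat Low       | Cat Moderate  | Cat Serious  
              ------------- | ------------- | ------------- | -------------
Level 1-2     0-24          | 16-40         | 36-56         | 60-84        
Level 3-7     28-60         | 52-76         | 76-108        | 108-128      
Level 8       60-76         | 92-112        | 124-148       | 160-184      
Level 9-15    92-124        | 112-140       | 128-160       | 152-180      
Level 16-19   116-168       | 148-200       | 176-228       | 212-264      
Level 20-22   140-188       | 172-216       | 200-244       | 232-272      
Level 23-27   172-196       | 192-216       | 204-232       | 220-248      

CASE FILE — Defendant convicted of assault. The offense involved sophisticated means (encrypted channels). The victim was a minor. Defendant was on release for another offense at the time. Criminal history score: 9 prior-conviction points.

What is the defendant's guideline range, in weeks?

192-216 weeks

Base offense level for assault: 18.
R1 applies: 18 + 3 = 21.
R2 does not apply.
R3 does not apply.
R4 applies (level before this adjustment is 21 ≥ 19, so +2): 21 + 2 = 23.
R5 does not apply.
R6 does not apply.
R7 applies: 23 + 2 = 25.
Final offense level: 25.
Criminal history: 9 prior points → Category Low (5-10).
Level 25 falls in the 23-27 band.
Grid: Level 23-27 × Category Low = 192-216 weeks.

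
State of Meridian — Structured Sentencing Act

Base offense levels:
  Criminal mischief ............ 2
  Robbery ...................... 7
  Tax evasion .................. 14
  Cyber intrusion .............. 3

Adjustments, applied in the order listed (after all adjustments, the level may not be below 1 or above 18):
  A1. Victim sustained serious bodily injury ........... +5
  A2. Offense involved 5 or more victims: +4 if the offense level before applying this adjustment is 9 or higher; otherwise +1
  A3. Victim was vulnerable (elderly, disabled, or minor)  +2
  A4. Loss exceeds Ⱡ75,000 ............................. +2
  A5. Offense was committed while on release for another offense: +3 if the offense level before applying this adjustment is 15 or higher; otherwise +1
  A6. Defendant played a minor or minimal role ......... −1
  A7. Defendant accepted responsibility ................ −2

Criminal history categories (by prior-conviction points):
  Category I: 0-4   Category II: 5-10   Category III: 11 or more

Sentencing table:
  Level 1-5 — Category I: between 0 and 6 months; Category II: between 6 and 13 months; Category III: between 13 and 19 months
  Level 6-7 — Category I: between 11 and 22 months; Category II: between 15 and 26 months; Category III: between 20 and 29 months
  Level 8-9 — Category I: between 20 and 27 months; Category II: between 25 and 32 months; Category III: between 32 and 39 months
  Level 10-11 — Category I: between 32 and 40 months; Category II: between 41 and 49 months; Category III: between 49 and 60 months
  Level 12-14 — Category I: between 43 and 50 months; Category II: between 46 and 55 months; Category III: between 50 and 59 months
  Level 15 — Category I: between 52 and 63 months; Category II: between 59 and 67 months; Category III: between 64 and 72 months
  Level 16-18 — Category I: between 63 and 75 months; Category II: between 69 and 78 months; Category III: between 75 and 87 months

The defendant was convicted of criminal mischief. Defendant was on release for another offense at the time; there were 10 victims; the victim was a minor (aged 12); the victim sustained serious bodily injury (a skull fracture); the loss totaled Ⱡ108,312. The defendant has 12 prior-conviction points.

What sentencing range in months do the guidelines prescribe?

Base offense level for criminal mischief: 2.
A1 applies: 2 + 5 = 7.
A2 applies (level before this adjustment is 7 < 9, so +1): 7 + 1 = 8.
A3 applies: 8 + 2 = 10.
A4 applies: 10 + 2 = 12.
A5 applies (level before this adjustment is 12 < 15, so +1): 12 + 1 = 13.
A6 does not apply.
A7 does not apply.
Final offense level: 13.
Criminal history: 12 prior points → Category III (11+).
Level 13 falls in the 12-14 band.
Grid: Level 12-14 × Category III = 50-59 months.

50-59 months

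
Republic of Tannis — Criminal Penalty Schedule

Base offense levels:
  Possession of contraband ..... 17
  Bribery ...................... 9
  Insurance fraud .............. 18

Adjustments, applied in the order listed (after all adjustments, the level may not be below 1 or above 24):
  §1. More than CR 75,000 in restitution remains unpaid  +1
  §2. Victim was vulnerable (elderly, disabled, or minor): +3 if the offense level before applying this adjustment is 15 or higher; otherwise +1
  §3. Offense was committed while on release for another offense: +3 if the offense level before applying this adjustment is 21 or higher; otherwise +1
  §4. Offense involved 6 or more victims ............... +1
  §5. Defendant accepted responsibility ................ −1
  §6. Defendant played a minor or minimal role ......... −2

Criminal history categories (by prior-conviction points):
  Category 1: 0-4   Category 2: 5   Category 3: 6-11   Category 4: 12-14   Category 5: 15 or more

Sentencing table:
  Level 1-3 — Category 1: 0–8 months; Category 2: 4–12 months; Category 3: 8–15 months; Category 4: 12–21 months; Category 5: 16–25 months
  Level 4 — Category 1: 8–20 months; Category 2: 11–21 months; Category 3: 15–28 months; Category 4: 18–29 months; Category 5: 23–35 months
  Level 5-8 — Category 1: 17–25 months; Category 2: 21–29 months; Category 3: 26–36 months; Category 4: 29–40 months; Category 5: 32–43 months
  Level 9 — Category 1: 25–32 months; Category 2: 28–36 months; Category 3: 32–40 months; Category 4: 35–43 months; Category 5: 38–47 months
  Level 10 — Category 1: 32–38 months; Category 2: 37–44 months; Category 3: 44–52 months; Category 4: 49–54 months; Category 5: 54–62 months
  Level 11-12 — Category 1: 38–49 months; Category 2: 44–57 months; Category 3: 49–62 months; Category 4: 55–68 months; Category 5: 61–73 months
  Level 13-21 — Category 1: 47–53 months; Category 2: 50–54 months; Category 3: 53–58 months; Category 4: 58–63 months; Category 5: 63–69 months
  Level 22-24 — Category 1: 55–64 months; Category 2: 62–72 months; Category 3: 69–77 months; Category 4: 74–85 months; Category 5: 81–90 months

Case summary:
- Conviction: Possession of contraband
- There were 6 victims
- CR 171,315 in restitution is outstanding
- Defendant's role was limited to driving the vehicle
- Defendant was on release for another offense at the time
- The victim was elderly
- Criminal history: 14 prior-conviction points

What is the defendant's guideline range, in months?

Base offense level for possession of contraband: 17.
§1 applies: 17 + 1 = 18.
§2 applies (level before this adjustment is 18 ≥ 15, so +3): 18 + 3 = 21.
§3 applies (level before this adjustment is 21 ≥ 21, so +3): 21 + 3 = 24.
§4 applies: 24 + 1 = 25.
§6 applies: 25 − 2 = 23.
Final offense level: 23.
Criminal history: 14 prior points → Category 4 (12-14).
Level 23 falls in the 22-24 band.
Grid: Level 22-24 × Category 4 = 74-85 months.

74-85 months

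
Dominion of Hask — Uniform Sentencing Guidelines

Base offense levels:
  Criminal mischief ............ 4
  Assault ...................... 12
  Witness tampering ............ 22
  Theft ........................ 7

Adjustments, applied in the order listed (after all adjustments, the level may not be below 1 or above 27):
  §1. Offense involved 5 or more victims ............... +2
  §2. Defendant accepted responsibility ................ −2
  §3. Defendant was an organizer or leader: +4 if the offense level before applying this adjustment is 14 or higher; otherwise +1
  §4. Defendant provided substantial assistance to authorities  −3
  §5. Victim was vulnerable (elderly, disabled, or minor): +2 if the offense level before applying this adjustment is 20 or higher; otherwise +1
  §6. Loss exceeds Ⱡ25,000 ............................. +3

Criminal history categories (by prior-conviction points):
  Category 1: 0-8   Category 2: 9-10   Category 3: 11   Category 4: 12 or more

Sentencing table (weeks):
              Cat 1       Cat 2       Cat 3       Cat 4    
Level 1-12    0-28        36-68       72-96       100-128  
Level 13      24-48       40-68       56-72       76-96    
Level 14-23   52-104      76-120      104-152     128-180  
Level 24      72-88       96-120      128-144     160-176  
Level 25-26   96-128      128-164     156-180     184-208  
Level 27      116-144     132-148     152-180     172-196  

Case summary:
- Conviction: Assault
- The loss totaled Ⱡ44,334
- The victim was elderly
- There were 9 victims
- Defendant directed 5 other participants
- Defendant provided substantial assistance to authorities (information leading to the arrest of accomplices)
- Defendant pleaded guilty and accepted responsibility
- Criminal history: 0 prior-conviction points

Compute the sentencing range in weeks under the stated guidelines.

Base offense level for assault: 12.
§1 applies: 12 + 2 = 14.
§2 applies: 14 − 2 = 12.
§3 applies (level before this adjustment is 12 < 14, so +1): 12 + 1 = 13.
§4 applies: 13 − 3 = 10.
§5 applies (level before this adjustment is 10 < 20, so +1): 10 + 1 = 11.
§6 applies: 11 + 3 = 14.
Final offense level: 14.
Criminal history: 0 prior points → Category 1 (0-8).
Level 14 falls in the 14-23 band.
Grid: Level 14-23 × Category 1 = 52-104 weeks.

52-104 weeks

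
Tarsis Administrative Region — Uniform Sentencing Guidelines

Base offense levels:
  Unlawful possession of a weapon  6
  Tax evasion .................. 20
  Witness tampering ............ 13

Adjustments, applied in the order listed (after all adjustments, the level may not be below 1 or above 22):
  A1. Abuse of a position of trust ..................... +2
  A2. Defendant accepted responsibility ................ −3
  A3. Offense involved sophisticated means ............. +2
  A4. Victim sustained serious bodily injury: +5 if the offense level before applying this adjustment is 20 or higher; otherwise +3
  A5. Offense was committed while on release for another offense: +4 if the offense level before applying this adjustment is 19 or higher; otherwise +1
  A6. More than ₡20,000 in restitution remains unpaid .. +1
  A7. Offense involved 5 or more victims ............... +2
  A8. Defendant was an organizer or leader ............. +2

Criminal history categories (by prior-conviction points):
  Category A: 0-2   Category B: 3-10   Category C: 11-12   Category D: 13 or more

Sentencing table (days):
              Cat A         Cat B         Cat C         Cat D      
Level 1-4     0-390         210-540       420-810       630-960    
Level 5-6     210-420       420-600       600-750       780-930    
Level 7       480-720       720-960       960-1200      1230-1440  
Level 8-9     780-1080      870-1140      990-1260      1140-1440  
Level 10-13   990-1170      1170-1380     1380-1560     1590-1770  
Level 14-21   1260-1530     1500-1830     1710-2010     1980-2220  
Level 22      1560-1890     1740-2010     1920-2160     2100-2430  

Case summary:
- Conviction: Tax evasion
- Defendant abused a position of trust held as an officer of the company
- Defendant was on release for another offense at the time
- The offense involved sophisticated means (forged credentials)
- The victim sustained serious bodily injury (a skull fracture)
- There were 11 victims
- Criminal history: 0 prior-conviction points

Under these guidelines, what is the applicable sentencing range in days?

1560-1890 days

Base offense level for tax evasion: 20.
A1 applies: 20 + 2 = 22.
A2 does not apply.
A3 applies: 22 + 2 = 24.
A4 applies (level before this adjustment is 24 ≥ 20, so +5): 24 + 5 = 29.
A5 applies (level before this adjustment is 29 ≥ 19, so +4): 29 + 4 = 33.
A7 applies: 33 + 2 = 35.
A8 does not apply.
Level 35 exceeds the maximum of 22; capped at 22.
Final offense level: 22.
Criminal history: 0 prior points → Category A (0-2).
Level 22 falls in the 22 band.
Grid: Level 22 × Category A = 1560-1890 days.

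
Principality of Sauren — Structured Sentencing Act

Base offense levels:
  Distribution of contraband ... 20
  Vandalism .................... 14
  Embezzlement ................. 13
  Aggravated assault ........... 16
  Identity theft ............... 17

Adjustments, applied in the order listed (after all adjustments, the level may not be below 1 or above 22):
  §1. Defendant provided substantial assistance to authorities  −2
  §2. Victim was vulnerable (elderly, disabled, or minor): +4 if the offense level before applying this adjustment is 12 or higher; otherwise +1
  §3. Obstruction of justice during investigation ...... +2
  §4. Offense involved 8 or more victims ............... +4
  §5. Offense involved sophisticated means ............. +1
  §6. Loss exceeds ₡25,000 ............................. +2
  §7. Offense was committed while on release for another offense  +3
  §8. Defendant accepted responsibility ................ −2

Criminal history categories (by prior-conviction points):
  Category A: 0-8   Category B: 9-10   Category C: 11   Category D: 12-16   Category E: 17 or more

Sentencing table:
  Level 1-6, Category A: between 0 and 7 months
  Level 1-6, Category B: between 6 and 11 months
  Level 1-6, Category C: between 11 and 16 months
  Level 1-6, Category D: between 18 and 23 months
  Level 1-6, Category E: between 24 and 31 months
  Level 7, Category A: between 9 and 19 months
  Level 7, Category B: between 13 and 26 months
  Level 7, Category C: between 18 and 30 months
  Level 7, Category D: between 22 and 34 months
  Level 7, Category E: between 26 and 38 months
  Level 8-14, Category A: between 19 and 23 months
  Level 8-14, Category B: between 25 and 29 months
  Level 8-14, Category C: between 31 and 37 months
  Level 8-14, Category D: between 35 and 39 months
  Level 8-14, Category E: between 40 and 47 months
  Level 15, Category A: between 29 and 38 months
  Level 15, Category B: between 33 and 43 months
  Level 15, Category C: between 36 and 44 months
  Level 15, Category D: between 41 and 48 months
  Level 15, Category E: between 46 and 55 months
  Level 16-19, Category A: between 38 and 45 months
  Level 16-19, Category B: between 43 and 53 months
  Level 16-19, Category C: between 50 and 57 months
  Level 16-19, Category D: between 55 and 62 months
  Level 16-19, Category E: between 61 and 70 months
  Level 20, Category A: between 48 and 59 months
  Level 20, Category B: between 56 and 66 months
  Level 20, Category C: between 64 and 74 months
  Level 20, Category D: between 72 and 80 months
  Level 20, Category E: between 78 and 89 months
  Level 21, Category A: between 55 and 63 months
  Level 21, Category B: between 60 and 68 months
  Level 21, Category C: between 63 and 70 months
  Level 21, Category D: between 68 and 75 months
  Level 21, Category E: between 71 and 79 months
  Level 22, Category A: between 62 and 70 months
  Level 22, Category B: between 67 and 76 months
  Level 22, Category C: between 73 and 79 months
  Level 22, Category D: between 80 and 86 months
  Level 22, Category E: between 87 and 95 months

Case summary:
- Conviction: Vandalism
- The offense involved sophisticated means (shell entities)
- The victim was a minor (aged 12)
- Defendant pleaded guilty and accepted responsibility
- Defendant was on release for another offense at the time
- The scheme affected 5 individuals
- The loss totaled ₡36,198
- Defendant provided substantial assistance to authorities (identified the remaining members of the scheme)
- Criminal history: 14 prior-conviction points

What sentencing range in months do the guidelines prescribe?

Base offense level for vandalism: 14.
§1 applies: 14 − 2 = 12.
§2 applies (level before this adjustment is 12 ≥ 12, so +4): 12 + 4 = 16.
§3 does not apply.
§4 does not apply.
§5 applies: 16 + 1 = 17.
§6 applies: 17 + 2 = 19.
§7 applies: 19 + 3 = 22.
§8 applies: 22 − 2 = 20.
Final offense level: 20.
Criminal history: 14 prior points → Category D (12-16).
Level 20 falls in the 20 band.
Grid: Level 20 × Category D = 72-80 months.

72-80 months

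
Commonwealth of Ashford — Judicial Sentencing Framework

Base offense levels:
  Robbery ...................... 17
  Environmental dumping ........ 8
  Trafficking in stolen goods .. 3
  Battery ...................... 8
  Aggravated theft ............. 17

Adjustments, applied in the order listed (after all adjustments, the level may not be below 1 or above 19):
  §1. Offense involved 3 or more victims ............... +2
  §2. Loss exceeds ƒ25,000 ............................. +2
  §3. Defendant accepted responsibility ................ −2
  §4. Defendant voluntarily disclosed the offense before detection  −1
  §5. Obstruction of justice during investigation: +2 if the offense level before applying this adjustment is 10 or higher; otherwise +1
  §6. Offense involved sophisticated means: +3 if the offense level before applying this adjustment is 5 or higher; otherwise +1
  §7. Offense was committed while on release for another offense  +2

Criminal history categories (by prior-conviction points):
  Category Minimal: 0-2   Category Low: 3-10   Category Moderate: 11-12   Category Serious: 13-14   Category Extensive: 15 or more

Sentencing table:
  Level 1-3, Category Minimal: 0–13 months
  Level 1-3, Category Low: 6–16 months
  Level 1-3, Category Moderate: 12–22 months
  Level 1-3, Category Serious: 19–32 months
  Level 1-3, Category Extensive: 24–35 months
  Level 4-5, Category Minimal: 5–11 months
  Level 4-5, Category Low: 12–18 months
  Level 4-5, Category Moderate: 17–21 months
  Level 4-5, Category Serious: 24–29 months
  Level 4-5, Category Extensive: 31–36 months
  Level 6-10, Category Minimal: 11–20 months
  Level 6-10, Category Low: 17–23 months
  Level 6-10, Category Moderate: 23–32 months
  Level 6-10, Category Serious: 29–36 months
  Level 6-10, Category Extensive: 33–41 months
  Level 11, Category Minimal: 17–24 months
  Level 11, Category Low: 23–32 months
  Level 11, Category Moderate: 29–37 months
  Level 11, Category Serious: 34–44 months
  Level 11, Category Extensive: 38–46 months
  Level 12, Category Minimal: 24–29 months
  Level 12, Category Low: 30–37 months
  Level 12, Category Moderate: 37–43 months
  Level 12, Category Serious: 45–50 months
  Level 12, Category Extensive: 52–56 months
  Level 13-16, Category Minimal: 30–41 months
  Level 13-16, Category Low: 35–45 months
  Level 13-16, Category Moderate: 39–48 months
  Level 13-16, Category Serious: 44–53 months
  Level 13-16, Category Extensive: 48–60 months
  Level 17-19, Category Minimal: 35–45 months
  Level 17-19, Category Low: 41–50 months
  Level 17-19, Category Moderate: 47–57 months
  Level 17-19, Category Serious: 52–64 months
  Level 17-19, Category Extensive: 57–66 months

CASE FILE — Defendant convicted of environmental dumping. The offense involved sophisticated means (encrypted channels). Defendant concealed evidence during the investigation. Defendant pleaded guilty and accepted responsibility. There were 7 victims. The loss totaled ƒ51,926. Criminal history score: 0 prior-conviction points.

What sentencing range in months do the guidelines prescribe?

Base offense level for environmental dumping: 8.
§1 applies: 8 + 2 = 10.
§2 applies: 10 + 2 = 12.
§3 applies: 12 − 2 = 10.
§5 applies (level before this adjustment is 10 ≥ 10, so +2): 10 + 2 = 12.
§6 applies (level before this adjustment is 12 ≥ 5, so +3): 12 + 3 = 15.
Final offense level: 15.
Criminal history: 0 prior points → Category Minimal (0-2).
Level 15 falls in the 13-16 band.
Grid: Level 13-16 × Category Minimal = 30-41 months.

30-41 months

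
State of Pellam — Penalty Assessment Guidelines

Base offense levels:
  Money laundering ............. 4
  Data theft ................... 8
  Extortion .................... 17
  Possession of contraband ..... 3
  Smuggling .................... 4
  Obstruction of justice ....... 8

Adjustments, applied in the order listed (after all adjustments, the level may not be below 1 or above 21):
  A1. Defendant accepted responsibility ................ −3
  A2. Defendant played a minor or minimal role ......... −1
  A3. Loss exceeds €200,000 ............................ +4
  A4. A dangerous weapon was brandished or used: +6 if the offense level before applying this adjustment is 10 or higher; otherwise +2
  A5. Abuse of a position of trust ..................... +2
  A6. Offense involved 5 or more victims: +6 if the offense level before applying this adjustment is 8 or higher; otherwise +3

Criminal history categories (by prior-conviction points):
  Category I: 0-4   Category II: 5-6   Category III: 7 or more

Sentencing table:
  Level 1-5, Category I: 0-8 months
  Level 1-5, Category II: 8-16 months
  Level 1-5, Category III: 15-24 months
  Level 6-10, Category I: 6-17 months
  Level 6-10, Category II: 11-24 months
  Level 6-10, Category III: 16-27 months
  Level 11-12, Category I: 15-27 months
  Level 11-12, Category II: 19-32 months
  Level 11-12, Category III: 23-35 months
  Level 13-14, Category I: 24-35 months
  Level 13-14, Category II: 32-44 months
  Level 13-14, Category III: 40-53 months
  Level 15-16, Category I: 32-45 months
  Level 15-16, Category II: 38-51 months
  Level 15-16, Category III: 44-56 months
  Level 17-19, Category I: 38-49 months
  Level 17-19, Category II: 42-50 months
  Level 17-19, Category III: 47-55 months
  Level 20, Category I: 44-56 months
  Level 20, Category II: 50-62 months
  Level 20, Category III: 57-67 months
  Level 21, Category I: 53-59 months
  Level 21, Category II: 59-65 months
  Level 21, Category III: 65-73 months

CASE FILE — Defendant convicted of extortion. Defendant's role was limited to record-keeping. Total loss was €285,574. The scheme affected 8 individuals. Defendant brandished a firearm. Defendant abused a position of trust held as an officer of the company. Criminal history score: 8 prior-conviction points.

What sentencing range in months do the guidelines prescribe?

Base offense level for extortion: 17.
A1 does not apply.
A2 applies: 17 − 1 = 16.
A3 applies: 16 + 4 = 20.
A4 applies (level before this adjustment is 20 ≥ 10, so +6): 20 + 6 = 26.
A5 applies: 26 + 2 = 28.
A6 applies (level before this adjustment is 28 ≥ 8, so +6): 28 + 6 = 34.
Level 34 exceeds the maximum of 21; capped at 21.
Final offense level: 21.
Criminal history: 8 prior points → Category III (7+).
Level 21 falls in the 21 band.
Grid: Level 21 × Category III = 65-73 months.

65-73 months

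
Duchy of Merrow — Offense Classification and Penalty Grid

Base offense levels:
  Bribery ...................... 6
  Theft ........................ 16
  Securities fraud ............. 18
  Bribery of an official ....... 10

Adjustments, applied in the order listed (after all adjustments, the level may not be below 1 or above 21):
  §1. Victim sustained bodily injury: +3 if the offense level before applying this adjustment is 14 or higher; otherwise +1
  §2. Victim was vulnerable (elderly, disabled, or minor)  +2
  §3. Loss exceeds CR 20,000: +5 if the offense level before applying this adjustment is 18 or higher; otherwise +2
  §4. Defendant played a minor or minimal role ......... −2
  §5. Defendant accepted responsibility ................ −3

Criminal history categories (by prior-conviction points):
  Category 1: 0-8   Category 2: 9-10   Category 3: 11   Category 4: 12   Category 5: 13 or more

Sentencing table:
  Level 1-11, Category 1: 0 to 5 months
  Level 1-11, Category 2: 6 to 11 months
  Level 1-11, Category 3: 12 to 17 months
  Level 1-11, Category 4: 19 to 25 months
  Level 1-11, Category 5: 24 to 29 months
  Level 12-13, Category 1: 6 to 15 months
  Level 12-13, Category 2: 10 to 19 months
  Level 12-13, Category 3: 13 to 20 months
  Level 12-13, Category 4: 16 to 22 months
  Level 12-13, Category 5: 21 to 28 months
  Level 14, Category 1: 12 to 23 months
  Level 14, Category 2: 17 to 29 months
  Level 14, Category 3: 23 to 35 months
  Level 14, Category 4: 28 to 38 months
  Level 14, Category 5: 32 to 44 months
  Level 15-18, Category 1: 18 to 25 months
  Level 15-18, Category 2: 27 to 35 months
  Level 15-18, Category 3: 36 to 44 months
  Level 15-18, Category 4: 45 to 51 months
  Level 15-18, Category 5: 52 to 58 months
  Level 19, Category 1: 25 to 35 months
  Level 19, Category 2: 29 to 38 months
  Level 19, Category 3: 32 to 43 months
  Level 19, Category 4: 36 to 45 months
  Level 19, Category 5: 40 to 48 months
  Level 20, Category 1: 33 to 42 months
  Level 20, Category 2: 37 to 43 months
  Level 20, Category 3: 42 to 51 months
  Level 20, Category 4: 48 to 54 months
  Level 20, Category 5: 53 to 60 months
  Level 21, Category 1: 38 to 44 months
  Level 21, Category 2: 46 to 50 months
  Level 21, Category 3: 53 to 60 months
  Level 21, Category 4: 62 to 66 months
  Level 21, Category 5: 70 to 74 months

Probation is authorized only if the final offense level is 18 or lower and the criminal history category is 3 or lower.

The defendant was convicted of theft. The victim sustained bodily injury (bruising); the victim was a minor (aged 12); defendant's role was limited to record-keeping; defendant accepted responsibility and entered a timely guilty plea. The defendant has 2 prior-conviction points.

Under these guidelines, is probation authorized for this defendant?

Base offense level for theft: 16.
§1 applies (level before this adjustment is 16 ≥ 14, so +3): 16 + 3 = 19.
§2 applies: 19 + 2 = 21.
§4 applies: 21 − 2 = 19.
§5 applies: 19 − 3 = 16.
Final offense level: 16.
Criminal history: 2 prior points → Category 1 (0-8).
Level 16 falls in the 15-18 band.
Grid: Level 15-18 × Category 1 = 18-25 months.
Probation check: level 16 ≤ 18 and category 1 ≤ 3 → eligible.

Yes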